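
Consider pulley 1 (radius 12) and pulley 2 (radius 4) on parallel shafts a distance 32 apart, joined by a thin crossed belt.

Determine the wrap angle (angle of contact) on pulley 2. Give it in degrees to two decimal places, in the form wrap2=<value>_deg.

wrap2=240.00_deg

crossed belt: β = asin((r1+r2)/C) = asin(16/32) = 30.0000°
wrap1 = wrap2 = π + 2β = 240.0000°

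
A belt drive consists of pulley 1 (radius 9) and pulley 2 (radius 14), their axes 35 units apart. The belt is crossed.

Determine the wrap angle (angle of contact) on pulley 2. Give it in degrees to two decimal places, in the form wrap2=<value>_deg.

crossed belt: β = asin((r1+r2)/C) = asin(23/35) = 41.0823°
wrap1 = wrap2 = π + 2β = 262.1647°

wrap2=262.16_deg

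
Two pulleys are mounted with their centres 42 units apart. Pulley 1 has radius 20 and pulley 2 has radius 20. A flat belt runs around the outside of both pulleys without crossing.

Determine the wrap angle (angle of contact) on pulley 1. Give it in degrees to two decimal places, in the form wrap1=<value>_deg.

open belt: β = asin((r2−r1)/C) = asin(0/42) = 0.0000°
wrap1 = π − 2β = 180.0000°
wrap2 = π + 2β = 180.0000°

wrap1=180.00_deg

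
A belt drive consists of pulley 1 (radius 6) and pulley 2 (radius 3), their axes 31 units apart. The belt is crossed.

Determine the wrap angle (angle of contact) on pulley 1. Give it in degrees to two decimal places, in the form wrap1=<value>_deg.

wrap1=213.75_deg

crossed belt: β = asin((r1+r2)/C) = asin(9/31) = 16.8773°
wrap1 = wrap2 = π + 2β = 213.7545°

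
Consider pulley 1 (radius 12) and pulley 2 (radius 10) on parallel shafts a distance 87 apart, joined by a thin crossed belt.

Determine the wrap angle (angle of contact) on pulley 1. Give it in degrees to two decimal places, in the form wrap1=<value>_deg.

crossed belt: β = asin((r1+r2)/C) = asin(22/87) = 14.6476°
wrap1 = wrap2 = π + 2β = 209.2952°

wrap1=209.30_deg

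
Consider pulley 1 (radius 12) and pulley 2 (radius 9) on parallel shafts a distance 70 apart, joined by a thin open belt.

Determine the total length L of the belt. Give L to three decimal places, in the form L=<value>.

L=206.102

open belt: β = asin((r2−r1)/C) = asin(-3/70) = -2.4563°
wrap1 = π − 2β = 184.9126°
wrap2 = π + 2β = 175.0874°
tangent length = C·cosβ = 69.9357
L = r1·wrap1 + r2·wrap2 + 2·C·cosβ = 12·3.2273 + 9·3.0559 + 2·69.9357 = 206.1020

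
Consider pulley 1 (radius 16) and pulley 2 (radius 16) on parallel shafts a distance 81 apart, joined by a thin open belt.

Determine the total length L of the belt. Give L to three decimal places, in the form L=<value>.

L=262.531

open belt: β = asin((r2−r1)/C) = asin(0/81) = 0.0000°
wrap1 = π − 2β = 180.0000°
wrap2 = π + 2β = 180.0000°
tangent length = C·cosβ = 81.0000
L = r1·wrap1 + r2·wrap2 + 2·C·cosβ = 16·3.1416 + 16·3.1416 + 2·81.0000 = 262.5310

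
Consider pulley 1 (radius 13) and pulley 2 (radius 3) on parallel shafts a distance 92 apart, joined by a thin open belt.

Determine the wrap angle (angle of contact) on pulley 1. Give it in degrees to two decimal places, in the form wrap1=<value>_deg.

wrap1=192.48_deg

open belt: β = asin((r2−r1)/C) = asin(-10/92) = -6.2401°
wrap1 = π − 2β = 192.4803°
wrap2 = π + 2β = 167.5197°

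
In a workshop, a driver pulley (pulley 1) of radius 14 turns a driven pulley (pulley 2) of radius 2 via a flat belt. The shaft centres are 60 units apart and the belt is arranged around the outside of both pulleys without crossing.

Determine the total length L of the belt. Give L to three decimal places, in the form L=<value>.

L=172.674

open belt: β = asin((r2−r1)/C) = asin(-12/60) = -11.5370°
wrap1 = π − 2β = 203.0739°
wrap2 = π + 2β = 156.9261°
tangent length = C·cosβ = 58.7878
L = r1·wrap1 + r2·wrap2 + 2·C·cosβ = 14·3.5443 + 2·2.7389 + 2·58.7878 = 172.6736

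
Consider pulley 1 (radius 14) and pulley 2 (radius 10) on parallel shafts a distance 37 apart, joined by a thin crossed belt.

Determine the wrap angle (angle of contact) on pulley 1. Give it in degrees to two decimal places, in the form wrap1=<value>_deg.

crossed belt: β = asin((r1+r2)/C) = asin(24/37) = 40.4398°
wrap1 = wrap2 = π + 2β = 260.8796°

wrap1=260.88_deg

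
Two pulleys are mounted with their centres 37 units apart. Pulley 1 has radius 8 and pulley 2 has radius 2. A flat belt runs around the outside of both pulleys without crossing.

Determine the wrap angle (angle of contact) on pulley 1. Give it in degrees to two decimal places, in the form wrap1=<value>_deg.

open belt: β = asin((r2−r1)/C) = asin(-6/37) = -9.3324°
wrap1 = π − 2β = 198.6648°
wrap2 = π + 2β = 161.3352°

wrap1=198.66_deg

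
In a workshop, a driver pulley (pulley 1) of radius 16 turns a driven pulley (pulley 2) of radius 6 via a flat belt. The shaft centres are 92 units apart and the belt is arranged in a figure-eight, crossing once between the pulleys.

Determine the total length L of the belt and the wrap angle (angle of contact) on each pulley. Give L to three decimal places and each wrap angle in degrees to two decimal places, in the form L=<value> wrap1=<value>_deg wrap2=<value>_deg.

crossed belt: β = asin((r1+r2)/C) = asin(22/92) = 13.8352°
wrap1 = wrap2 = π + 2β = 207.6704°
tangent length = C·cosβ = 89.3308
L = (r1+r2)·wrap + 2·C·cosβ = 22·3.6245 + 2·89.3308 = 258.4014

L=258.401 wrap1=207.67_deg wrap2=207.67_deg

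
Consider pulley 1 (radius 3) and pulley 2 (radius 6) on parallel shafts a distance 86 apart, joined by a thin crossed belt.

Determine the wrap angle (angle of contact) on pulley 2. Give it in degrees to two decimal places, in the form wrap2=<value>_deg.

crossed belt: β = asin((r1+r2)/C) = asin(9/86) = 6.0071°
wrap1 = wrap2 = π + 2β = 192.0141°

wrap2=192.01_deg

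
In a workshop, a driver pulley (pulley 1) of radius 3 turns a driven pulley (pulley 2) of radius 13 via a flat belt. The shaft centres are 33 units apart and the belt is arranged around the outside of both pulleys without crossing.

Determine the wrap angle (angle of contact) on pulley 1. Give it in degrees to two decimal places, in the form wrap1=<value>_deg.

open belt: β = asin((r2−r1)/C) = asin(10/33) = 17.6397°
wrap1 = π − 2β = 144.7206°
wrap2 = π + 2β = 215.2794°

wrap1=144.72_deg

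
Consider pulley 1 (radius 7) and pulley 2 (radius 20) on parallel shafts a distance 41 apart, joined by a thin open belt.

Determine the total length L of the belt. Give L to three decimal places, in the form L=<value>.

L=170.981

open belt: β = asin((r2−r1)/C) = asin(13/41) = 18.4860°
wrap1 = π − 2β = 143.0280°
wrap2 = π + 2β = 216.9720°
tangent length = C·cosβ = 38.8844
L = r1·wrap1 + r2·wrap2 + 2·C·cosβ = 7·2.4963 + 20·3.7869 + 2·38.8844 = 170.9806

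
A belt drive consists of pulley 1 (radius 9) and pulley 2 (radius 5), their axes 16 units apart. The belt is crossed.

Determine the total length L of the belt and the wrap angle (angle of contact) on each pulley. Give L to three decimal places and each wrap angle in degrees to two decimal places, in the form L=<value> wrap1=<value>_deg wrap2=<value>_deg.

crossed belt: β = asin((r1+r2)/C) = asin(14/16) = 61.0450°
wrap1 = wrap2 = π + 2β = 302.0900°
tangent length = C·cosβ = 7.7460
L = (r1+r2)·wrap + 2·C·cosβ = 14·5.2725 + 2·7.7460 = 89.3064

L=89.306 wrap1=302.09_deg wrap2=302.09_deg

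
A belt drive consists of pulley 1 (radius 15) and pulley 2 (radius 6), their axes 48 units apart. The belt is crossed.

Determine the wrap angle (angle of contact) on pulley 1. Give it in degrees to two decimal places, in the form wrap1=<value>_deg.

crossed belt: β = asin((r1+r2)/C) = asin(21/48) = 25.9445°
wrap1 = wrap2 = π + 2β = 231.8890°

wrap1=231.89_deg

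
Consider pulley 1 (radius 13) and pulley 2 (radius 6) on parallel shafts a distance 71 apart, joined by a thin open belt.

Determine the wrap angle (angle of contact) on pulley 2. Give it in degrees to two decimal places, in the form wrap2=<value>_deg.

wrap2=168.68_deg

open belt: β = asin((r2−r1)/C) = asin(-7/71) = -5.6581°
wrap1 = π − 2β = 191.3161°
wrap2 = π + 2β = 168.6839°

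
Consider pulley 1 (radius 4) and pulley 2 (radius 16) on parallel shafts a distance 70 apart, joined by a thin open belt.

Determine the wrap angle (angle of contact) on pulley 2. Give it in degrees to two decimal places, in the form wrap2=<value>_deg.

open belt: β = asin((r2−r1)/C) = asin(12/70) = 9.8709°
wrap1 = π − 2β = 160.2582°
wrap2 = π + 2β = 199.7418°

wrap2=199.74_deg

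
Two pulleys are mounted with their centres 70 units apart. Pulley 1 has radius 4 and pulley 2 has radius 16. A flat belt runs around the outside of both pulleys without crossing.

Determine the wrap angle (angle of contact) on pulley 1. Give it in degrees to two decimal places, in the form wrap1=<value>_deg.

wrap1=160.26_deg

open belt: β = asin((r2−r1)/C) = asin(12/70) = 9.8709°
wrap1 = π − 2β = 160.2582°
wrap2 = π + 2β = 199.7418°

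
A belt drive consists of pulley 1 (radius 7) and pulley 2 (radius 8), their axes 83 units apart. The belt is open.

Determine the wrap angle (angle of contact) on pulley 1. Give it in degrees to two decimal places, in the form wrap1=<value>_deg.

open belt: β = asin((r2−r1)/C) = asin(1/83) = 0.6903°
wrap1 = π − 2β = 178.6193°
wrap2 = π + 2β = 181.3807°

wrap1=178.62_deg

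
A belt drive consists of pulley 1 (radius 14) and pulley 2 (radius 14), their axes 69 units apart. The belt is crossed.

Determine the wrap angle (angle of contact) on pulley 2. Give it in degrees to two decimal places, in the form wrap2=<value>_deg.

wrap2=227.88_deg

crossed belt: β = asin((r1+r2)/C) = asin(28/69) = 23.9411°
wrap1 = wrap2 = π + 2β = 227.8822°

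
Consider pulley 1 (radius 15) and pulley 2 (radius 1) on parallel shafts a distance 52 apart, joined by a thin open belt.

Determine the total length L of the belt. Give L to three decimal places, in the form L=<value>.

L=158.058

open belt: β = asin((r2−r1)/C) = asin(-14/52) = -15.6185°
wrap1 = π − 2β = 211.2370°
wrap2 = π + 2β = 148.7630°
tangent length = C·cosβ = 50.0799
L = r1·wrap1 + r2·wrap2 + 2·C·cosβ = 15·3.6868 + 1·2.5964 + 2·50.0799 = 158.0580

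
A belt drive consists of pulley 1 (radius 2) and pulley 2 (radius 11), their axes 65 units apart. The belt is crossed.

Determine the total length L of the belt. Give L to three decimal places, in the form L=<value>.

crossed belt: β = asin((r1+r2)/C) = asin(13/65) = 11.5370°
wrap1 = wrap2 = π + 2β = 203.0739°
tangent length = C·cosβ = 63.6867
L = (r1+r2)·wrap + 2·C·cosβ = 13·3.5443 + 2·63.6867 = 173.4495

L=173.449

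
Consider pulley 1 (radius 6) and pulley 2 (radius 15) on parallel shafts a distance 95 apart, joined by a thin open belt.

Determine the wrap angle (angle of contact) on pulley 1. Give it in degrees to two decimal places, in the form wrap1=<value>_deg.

open belt: β = asin((r2−r1)/C) = asin(9/95) = 5.4362°
wrap1 = π − 2β = 169.1277°
wrap2 = π + 2β = 190.8723°

wrap1=169.13_deg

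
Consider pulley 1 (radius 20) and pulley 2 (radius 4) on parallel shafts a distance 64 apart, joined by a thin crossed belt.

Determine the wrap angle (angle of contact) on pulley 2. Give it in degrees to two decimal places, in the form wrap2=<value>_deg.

wrap2=224.05_deg

crossed belt: β = asin((r1+r2)/C) = asin(24/64) = 22.0243°
wrap1 = wrap2 = π + 2β = 224.0486°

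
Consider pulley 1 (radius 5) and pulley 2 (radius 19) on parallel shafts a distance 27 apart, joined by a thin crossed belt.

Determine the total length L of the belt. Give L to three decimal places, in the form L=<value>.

L=152.693

crossed belt: β = asin((r1+r2)/C) = asin(24/27) = 62.7340°
wrap1 = wrap2 = π + 2β = 305.4679°
tangent length = C·cosβ = 12.3693
L = (r1+r2)·wrap + 2·C·cosβ = 24·5.3314 + 2·12.3693 = 152.6927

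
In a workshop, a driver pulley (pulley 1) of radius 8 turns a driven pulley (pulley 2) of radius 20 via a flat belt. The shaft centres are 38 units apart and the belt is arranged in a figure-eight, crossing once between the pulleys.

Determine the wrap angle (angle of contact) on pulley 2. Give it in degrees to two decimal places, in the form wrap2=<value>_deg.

crossed belt: β = asin((r1+r2)/C) = asin(28/38) = 47.4631°
wrap1 = wrap2 = π + 2β = 274.9262°

wrap2=274.93_deg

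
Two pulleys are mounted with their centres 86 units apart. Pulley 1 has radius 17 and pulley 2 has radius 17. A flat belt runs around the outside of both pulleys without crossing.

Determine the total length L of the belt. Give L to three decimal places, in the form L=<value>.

L=278.814

open belt: β = asin((r2−r1)/C) = asin(0/86) = 0.0000°
wrap1 = π − 2β = 180.0000°
wrap2 = π + 2β = 180.0000°
tangent length = C·cosβ = 86.0000
L = r1·wrap1 + r2·wrap2 + 2·C·cosβ = 17·3.1416 + 17·3.1416 + 2·86.0000 = 278.8142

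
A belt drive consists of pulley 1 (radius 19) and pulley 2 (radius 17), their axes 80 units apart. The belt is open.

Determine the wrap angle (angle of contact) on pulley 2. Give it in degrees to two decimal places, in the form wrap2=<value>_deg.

wrap2=177.13_deg

open belt: β = asin((r2−r1)/C) = asin(-2/80) = -1.4325°
wrap1 = π − 2β = 182.8651°
wrap2 = π + 2β = 177.1349°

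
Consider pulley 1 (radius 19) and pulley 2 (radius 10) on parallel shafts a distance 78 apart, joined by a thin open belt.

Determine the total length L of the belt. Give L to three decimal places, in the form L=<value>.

L=248.146

open belt: β = asin((r2−r1)/C) = asin(-9/78) = -6.6258°
wrap1 = π − 2β = 193.2516°
wrap2 = π + 2β = 166.7484°
tangent length = C·cosβ = 77.4790
L = r1·wrap1 + r2·wrap2 + 2·C·cosβ = 19·3.3729 + 10·2.9103 + 2·77.4790 = 248.1458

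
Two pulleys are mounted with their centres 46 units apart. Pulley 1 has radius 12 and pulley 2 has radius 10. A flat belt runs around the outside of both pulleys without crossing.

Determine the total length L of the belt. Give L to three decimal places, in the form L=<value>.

open belt: β = asin((r2−r1)/C) = asin(-2/46) = -2.4919°
wrap1 = π − 2β = 184.9838°
wrap2 = π + 2β = 175.0162°
tangent length = C·cosβ = 45.9565
L = r1·wrap1 + r2·wrap2 + 2·C·cosβ = 12·3.2286 + 10·3.0546 + 2·45.9565 = 161.2020

L=161.202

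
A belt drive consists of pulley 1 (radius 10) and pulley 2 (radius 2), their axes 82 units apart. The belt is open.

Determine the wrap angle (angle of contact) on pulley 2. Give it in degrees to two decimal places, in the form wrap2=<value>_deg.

wrap2=168.80_deg

open belt: β = asin((r2−r1)/C) = asin(-8/82) = -5.5987°
wrap1 = π − 2β = 191.1975°
wrap2 = π + 2β = 168.8025°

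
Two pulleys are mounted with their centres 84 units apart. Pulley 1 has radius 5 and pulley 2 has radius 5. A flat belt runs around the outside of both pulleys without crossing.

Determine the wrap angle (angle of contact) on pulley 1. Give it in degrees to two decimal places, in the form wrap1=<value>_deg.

wrap1=180.00_deg

open belt: β = asin((r2−r1)/C) = asin(0/84) = 0.0000°
wrap1 = π − 2β = 180.0000°
wrap2 = π + 2β = 180.0000°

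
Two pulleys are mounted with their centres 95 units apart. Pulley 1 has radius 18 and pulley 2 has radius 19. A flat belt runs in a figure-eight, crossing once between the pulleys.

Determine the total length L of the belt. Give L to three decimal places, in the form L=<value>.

L=320.841

crossed belt: β = asin((r1+r2)/C) = asin(37/95) = 22.9218°
wrap1 = wrap2 = π + 2β = 225.8435°
tangent length = C·cosβ = 87.4986
L = (r1+r2)·wrap + 2·C·cosβ = 37·3.9417 + 2·87.4986 = 320.8405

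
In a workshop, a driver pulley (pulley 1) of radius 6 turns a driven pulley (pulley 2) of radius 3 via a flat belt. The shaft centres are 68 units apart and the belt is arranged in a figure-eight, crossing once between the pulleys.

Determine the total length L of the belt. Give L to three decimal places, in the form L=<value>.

crossed belt: β = asin((r1+r2)/C) = asin(9/68) = 7.6056°
wrap1 = wrap2 = π + 2β = 195.2112°
tangent length = C·cosβ = 67.4018
L = (r1+r2)·wrap + 2·C·cosβ = 9·3.4071 + 2·67.4018 = 165.4673

L=165.467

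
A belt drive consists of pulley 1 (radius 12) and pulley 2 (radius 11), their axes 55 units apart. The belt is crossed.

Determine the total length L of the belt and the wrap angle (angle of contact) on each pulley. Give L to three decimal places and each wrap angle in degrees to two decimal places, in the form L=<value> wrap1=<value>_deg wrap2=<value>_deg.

crossed belt: β = asin((r1+r2)/C) = asin(23/55) = 24.7199°
wrap1 = wrap2 = π + 2β = 229.4397°
tangent length = C·cosβ = 49.9600
L = (r1+r2)·wrap + 2·C·cosβ = 23·4.0045 + 2·49.9600 = 192.0230

L=192.023 wrap1=229.44_deg wrap2=229.44_deg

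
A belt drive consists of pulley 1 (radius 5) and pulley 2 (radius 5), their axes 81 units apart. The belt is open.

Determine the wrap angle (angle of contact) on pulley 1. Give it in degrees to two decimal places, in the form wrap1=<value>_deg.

wrap1=180.00_deg

open belt: β = asin((r2−r1)/C) = asin(0/81) = 0.0000°
wrap1 = π − 2β = 180.0000°
wrap2 = π + 2β = 180.0000°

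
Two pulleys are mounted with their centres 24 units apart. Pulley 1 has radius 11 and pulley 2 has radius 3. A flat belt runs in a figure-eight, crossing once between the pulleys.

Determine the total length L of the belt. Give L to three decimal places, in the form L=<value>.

crossed belt: β = asin((r1+r2)/C) = asin(14/24) = 35.6853°
wrap1 = wrap2 = π + 2β = 251.3707°
tangent length = C·cosβ = 19.4936
L = (r1+r2)·wrap + 2·C·cosβ = 14·4.3872 + 2·19.4936 = 100.4086

L=100.409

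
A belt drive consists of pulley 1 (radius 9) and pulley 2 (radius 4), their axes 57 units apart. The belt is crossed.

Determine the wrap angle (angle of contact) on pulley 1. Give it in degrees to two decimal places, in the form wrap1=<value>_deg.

wrap1=206.37_deg

crossed belt: β = asin((r1+r2)/C) = asin(13/57) = 13.1835°
wrap1 = wrap2 = π + 2β = 206.3670°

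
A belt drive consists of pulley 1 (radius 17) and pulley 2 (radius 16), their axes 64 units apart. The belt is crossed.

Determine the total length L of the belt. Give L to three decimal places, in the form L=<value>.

crossed belt: β = asin((r1+r2)/C) = asin(33/64) = 31.0392°
wrap1 = wrap2 = π + 2β = 242.0785°
tangent length = C·cosβ = 54.8361
L = (r1+r2)·wrap + 2·C·cosβ = 33·4.2251 + 2·54.8361 = 249.0994

L=249.099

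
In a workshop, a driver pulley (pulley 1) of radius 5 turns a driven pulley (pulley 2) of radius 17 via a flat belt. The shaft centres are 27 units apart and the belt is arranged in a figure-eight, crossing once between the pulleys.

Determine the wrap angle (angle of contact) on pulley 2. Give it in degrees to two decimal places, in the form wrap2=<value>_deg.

crossed belt: β = asin((r1+r2)/C) = asin(22/27) = 54.5691°
wrap1 = wrap2 = π + 2β = 289.1381°

wrap2=289.14_deg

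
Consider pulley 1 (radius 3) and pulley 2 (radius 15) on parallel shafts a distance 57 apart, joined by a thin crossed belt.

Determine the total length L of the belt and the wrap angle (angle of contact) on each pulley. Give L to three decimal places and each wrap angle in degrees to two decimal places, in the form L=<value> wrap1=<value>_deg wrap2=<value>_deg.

L=176.282 wrap1=216.82_deg wrap2=216.82_deg

crossed belt: β = asin((r1+r2)/C) = asin(18/57) = 18.4085°
wrap1 = wrap2 = π + 2β = 216.8170°
tangent length = C·cosβ = 54.0833
L = (r1+r2)·wrap + 2·C·cosβ = 18·3.7842 + 2·54.0833 = 176.2816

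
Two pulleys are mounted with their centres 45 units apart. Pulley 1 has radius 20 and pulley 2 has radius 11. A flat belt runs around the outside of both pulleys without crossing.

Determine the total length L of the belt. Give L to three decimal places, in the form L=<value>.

open belt: β = asin((r2−r1)/C) = asin(-9/45) = -11.5370°
wrap1 = π − 2β = 203.0739°
wrap2 = π + 2β = 156.9261°
tangent length = C·cosβ = 44.0908
L = r1·wrap1 + r2·wrap2 + 2·C·cosβ = 20·3.5443 + 11·2.7389 + 2·44.0908 = 189.1954

L=189.195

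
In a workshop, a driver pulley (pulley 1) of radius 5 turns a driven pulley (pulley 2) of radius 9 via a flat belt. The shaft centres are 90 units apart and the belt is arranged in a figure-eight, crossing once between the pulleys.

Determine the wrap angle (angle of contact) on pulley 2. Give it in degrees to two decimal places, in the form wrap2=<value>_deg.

crossed belt: β = asin((r1+r2)/C) = asin(14/90) = 8.9490°
wrap1 = wrap2 = π + 2β = 197.8980°

wrap2=197.90_deg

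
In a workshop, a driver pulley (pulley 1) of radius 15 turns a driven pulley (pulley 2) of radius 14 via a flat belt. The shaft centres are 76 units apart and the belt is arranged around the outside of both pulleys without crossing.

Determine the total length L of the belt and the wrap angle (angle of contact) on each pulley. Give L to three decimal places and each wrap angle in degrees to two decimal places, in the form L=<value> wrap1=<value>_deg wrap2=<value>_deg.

open belt: β = asin((r2−r1)/C) = asin(-1/76) = -0.7539°
wrap1 = π − 2β = 181.5078°
wrap2 = π + 2β = 178.4922°
tangent length = C·cosβ = 75.9934
L = r1·wrap1 + r2·wrap2 + 2·C·cosβ = 15·3.1679 + 14·3.1153 + 2·75.9934 = 243.1193

L=243.119 wrap1=181.51_deg wrap2=178.49_deg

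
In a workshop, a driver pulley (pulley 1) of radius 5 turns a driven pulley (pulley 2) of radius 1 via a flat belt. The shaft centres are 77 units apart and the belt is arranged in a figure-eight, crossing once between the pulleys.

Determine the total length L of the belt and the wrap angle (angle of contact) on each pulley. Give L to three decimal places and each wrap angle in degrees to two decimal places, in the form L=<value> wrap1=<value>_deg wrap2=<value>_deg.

crossed belt: β = asin((r1+r2)/C) = asin(6/77) = 4.4691°
wrap1 = wrap2 = π + 2β = 188.9383°
tangent length = C·cosβ = 76.7659
L = (r1+r2)·wrap + 2·C·cosβ = 6·3.2976 + 2·76.7659 = 173.3173

L=173.317 wrap1=188.94_deg wrap2=188.94_deg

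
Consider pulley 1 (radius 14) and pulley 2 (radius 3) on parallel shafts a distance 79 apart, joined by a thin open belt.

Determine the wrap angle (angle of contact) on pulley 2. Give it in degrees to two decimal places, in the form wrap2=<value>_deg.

open belt: β = asin((r2−r1)/C) = asin(-11/79) = -8.0039°
wrap1 = π − 2β = 196.0078°
wrap2 = π + 2β = 163.9922°

wrap2=163.99_deg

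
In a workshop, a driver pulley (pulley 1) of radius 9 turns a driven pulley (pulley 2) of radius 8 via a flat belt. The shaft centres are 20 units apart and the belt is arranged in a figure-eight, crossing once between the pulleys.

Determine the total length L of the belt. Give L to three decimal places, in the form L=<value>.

crossed belt: β = asin((r1+r2)/C) = asin(17/20) = 58.2117°
wrap1 = wrap2 = π + 2β = 296.4233°
tangent length = C·cosβ = 10.5357
L = (r1+r2)·wrap + 2·C·cosβ = 17·5.1736 + 2·10.5357 = 109.0219

L=109.022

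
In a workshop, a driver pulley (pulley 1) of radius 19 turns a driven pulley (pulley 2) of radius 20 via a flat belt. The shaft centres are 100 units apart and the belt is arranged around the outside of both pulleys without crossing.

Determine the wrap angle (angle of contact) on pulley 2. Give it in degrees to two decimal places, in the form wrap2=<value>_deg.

open belt: β = asin((r2−r1)/C) = asin(1/100) = 0.5730°
wrap1 = π − 2β = 178.8541°
wrap2 = π + 2β = 181.1459°

wrap2=181.15_deg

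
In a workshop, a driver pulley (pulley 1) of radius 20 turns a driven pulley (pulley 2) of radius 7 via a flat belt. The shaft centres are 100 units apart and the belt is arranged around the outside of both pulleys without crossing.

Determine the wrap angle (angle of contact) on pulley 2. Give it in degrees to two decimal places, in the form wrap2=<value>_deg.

open belt: β = asin((r2−r1)/C) = asin(-13/100) = -7.4696°
wrap1 = π − 2β = 194.9392°
wrap2 = π + 2β = 165.0608°

wrap2=165.06_deg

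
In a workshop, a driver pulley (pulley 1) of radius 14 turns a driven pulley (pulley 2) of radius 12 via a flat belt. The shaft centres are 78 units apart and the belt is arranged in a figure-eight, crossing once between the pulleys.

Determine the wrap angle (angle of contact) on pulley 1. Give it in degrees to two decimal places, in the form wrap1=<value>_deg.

wrap1=218.94_deg

crossed belt: β = asin((r1+r2)/C) = asin(26/78) = 19.4712°
wrap1 = wrap2 = π + 2β = 218.9424°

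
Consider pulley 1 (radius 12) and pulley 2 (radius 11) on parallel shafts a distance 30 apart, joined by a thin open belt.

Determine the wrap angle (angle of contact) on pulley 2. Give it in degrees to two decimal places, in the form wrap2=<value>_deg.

wrap2=176.18_deg

open belt: β = asin((r2−r1)/C) = asin(-1/30) = -1.9102°
wrap1 = π − 2β = 183.8204°
wrap2 = π + 2β = 176.1796°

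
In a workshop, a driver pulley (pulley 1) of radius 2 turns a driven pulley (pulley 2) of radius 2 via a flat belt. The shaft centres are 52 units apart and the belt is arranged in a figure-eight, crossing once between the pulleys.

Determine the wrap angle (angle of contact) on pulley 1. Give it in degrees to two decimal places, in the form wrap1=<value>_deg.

wrap1=188.82_deg

crossed belt: β = asin((r1+r2)/C) = asin(4/52) = 4.4117°
wrap1 = wrap2 = π + 2β = 188.8235°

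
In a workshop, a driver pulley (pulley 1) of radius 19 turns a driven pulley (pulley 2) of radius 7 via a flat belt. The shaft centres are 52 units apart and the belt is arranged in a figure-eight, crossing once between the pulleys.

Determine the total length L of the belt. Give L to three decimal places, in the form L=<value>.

crossed belt: β = asin((r1+r2)/C) = asin(26/52) = 30.0000°
wrap1 = wrap2 = π + 2β = 240.0000°
tangent length = C·cosβ = 45.0333
L = (r1+r2)·wrap + 2·C·cosβ = 26·4.1888 + 2·45.0333 = 198.9752

L=198.975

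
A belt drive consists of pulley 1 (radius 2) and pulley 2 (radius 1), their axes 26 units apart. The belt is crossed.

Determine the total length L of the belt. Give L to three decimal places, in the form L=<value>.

crossed belt: β = asin((r1+r2)/C) = asin(3/26) = 6.6258°
wrap1 = wrap2 = π + 2β = 193.2516°
tangent length = C·cosβ = 25.8263
L = (r1+r2)·wrap + 2·C·cosβ = 3·3.3729 + 2·25.8263 = 61.7713

L=61.771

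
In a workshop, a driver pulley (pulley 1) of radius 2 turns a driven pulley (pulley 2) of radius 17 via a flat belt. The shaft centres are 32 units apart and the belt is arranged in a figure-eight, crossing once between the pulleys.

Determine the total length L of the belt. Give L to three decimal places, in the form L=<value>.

L=135.345

crossed belt: β = asin((r1+r2)/C) = asin(19/32) = 36.4236°
wrap1 = wrap2 = π + 2β = 252.8471°
tangent length = C·cosβ = 25.7488
L = (r1+r2)·wrap + 2·C·cosβ = 19·4.4130 + 2·25.7488 = 135.3449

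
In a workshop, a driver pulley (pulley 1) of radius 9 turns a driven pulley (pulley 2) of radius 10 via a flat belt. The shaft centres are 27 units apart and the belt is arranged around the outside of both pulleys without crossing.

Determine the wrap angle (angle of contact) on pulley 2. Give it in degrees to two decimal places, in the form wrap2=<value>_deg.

open belt: β = asin((r2−r1)/C) = asin(1/27) = 2.1226°
wrap1 = π − 2β = 175.7549°
wrap2 = π + 2β = 184.2451°

wrap2=184.25_deg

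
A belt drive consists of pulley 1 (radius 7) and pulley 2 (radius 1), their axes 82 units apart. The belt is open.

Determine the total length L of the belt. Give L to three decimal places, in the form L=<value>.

open belt: β = asin((r2−r1)/C) = asin(-6/82) = -4.1961°
wrap1 = π − 2β = 188.3922°
wrap2 = π + 2β = 171.6078°
tangent length = C·cosβ = 81.7802
L = r1·wrap1 + r2·wrap2 + 2·C·cosβ = 7·3.2881 + 1·2.9951 + 2·81.7802 = 189.5720

L=189.572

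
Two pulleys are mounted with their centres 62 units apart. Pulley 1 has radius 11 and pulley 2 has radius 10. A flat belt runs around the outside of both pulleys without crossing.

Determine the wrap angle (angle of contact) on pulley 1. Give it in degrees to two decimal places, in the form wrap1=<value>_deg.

wrap1=181.85_deg

open belt: β = asin((r2−r1)/C) = asin(-1/62) = -0.9242°
wrap1 = π − 2β = 181.8483°
wrap2 = π + 2β = 178.1517°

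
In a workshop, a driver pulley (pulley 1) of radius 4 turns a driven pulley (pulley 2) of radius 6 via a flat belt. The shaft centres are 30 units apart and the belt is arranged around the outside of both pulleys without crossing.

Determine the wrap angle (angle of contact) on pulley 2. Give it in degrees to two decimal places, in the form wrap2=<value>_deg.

wrap2=187.65_deg

open belt: β = asin((r2−r1)/C) = asin(2/30) = 3.8226°
wrap1 = π − 2β = 172.3549°
wrap2 = π + 2β = 187.6451°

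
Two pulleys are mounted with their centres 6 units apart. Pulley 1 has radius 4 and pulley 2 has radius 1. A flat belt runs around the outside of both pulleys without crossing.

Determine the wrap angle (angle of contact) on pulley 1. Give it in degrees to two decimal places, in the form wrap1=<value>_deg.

wrap1=240.00_deg

open belt: β = asin((r2−r1)/C) = asin(-3/6) = -30.0000°
wrap1 = π − 2β = 240.0000°
wrap2 = π + 2β = 120.0000°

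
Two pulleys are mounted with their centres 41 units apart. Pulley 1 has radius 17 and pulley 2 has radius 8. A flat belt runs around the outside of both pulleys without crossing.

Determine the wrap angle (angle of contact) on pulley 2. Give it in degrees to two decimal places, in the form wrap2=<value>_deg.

wrap2=154.64_deg

open belt: β = asin((r2−r1)/C) = asin(-9/41) = -12.6804°
wrap1 = π − 2β = 205.3608°
wrap2 = π + 2β = 154.6392°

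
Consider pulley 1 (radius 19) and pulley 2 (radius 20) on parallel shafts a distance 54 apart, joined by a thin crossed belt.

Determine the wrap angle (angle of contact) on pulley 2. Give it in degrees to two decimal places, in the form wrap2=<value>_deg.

crossed belt: β = asin((r1+r2)/C) = asin(39/54) = 46.2383°
wrap1 = wrap2 = π + 2β = 272.4765°

wrap2=272.48_deg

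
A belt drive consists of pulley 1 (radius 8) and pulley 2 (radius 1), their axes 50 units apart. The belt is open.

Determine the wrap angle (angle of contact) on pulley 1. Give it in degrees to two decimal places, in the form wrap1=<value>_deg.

wrap1=196.10_deg

open belt: β = asin((r2−r1)/C) = asin(-7/50) = -8.0478°
wrap1 = π − 2β = 196.0957°
wrap2 = π + 2β = 163.9043°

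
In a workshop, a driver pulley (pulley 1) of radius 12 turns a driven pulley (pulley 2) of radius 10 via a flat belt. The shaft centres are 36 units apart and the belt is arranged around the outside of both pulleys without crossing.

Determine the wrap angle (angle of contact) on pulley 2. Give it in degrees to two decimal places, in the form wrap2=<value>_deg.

wrap2=173.63_deg

open belt: β = asin((r2−r1)/C) = asin(-2/36) = -3.1847°
wrap1 = π − 2β = 186.3695°
wrap2 = π + 2β = 173.6305°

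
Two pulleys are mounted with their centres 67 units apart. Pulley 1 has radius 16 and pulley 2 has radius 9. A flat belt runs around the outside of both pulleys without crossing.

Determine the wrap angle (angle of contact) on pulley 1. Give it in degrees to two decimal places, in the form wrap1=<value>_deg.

open belt: β = asin((r2−r1)/C) = asin(-7/67) = -5.9971°
wrap1 = π − 2β = 191.9941°
wrap2 = π + 2β = 168.0059°

wrap1=191.99_deg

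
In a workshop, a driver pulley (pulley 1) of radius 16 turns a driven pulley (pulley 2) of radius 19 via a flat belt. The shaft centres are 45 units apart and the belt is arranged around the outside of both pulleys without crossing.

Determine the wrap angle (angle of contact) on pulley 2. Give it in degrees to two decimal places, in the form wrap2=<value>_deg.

open belt: β = asin((r2−r1)/C) = asin(3/45) = 3.8226°
wrap1 = π − 2β = 172.3549°
wrap2 = π + 2β = 187.6451°

wrap2=187.65_deg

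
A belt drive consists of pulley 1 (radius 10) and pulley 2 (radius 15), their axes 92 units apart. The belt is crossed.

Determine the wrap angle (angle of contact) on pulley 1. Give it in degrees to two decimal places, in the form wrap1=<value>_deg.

wrap1=211.54_deg

crossed belt: β = asin((r1+r2)/C) = asin(25/92) = 15.7678°
wrap1 = wrap2 = π + 2β = 211.5356°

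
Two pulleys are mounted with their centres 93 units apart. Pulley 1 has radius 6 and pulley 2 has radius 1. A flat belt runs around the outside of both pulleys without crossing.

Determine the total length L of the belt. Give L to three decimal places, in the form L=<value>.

L=208.260

open belt: β = asin((r2−r1)/C) = asin(-5/93) = -3.0819°
wrap1 = π − 2β = 186.1638°
wrap2 = π + 2β = 173.8362°
tangent length = C·cosβ = 92.8655
L = r1·wrap1 + r2·wrap2 + 2·C·cosβ = 6·3.2492 + 1·3.0340 + 2·92.8655 = 208.2600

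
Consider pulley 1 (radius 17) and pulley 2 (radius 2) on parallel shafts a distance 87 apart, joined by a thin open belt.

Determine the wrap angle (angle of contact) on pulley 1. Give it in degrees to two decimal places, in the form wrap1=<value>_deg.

wrap1=199.86_deg

open belt: β = asin((r2−r1)/C) = asin(-15/87) = -9.9282°
wrap1 = π − 2β = 199.8564°
wrap2 = π + 2β = 160.1436°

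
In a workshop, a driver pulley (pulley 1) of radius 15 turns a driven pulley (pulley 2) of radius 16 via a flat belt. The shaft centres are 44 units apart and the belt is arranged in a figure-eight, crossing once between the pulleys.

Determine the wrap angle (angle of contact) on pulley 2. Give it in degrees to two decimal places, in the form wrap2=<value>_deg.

wrap2=269.59_deg

crossed belt: β = asin((r1+r2)/C) = asin(31/44) = 44.7928°
wrap1 = wrap2 = π + 2β = 269.5857°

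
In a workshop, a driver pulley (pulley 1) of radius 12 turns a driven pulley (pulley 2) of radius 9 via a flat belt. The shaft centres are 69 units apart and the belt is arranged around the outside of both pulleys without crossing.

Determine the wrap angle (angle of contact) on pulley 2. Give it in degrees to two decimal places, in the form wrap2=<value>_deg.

open belt: β = asin((r2−r1)/C) = asin(-3/69) = -2.4919°
wrap1 = π − 2β = 184.9838°
wrap2 = π + 2β = 175.0162°

wrap2=175.02_deg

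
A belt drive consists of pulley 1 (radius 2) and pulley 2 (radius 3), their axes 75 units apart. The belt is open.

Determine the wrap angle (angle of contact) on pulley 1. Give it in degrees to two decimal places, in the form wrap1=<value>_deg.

open belt: β = asin((r2−r1)/C) = asin(1/75) = 0.7640°
wrap1 = π − 2β = 178.4721°
wrap2 = π + 2β = 181.5279°

wrap1=178.47_deg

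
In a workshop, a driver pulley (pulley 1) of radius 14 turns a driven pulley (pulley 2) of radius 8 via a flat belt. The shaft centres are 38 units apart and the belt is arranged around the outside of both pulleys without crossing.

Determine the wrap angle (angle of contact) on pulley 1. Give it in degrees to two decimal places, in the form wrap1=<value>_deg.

open belt: β = asin((r2−r1)/C) = asin(-6/38) = -9.0847°
wrap1 = π − 2β = 198.1694°
wrap2 = π + 2β = 161.8306°

wrap1=198.17_deg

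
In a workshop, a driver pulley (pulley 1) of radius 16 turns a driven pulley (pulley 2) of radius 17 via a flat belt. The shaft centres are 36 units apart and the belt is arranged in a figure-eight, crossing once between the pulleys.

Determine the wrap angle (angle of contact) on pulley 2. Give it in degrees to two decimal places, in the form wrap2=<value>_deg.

wrap2=312.89_deg

crossed belt: β = asin((r1+r2)/C) = asin(33/36) = 66.4435°
wrap1 = wrap2 = π + 2β = 312.8871°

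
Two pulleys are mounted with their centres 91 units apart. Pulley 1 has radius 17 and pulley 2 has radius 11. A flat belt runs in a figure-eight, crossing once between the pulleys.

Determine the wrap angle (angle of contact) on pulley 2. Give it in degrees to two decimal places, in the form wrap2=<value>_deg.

wrap2=215.84_deg

crossed belt: β = asin((r1+r2)/C) = asin(28/91) = 17.9202°
wrap1 = wrap2 = π + 2β = 215.8404°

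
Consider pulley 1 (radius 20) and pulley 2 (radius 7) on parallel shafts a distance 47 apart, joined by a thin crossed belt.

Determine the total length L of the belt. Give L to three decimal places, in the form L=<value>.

crossed belt: β = asin((r1+r2)/C) = asin(27/47) = 35.0624°
wrap1 = wrap2 = π + 2β = 250.1248°
tangent length = C·cosβ = 38.4708
L = (r1+r2)·wrap + 2·C·cosβ = 27·4.3655 + 2·38.4708 = 194.8101

L=194.810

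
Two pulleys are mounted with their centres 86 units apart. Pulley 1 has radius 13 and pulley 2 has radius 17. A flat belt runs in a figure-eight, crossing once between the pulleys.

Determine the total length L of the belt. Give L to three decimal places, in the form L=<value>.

L=276.823

crossed belt: β = asin((r1+r2)/C) = asin(30/86) = 20.4162°
wrap1 = wrap2 = π + 2β = 220.8324°
tangent length = C·cosβ = 80.5978
L = (r1+r2)·wrap + 2·C·cosβ = 30·3.8543 + 2·80.5978 = 276.8231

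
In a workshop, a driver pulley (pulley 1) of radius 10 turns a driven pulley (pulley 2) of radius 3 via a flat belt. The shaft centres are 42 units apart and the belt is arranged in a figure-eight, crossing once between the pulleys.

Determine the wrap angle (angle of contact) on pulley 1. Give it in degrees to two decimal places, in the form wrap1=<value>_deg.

crossed belt: β = asin((r1+r2)/C) = asin(13/42) = 18.0305°
wrap1 = wrap2 = π + 2β = 216.0611°

wrap1=216.06_deg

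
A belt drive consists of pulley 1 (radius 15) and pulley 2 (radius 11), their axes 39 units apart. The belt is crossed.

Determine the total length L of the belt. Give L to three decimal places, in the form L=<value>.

crossed belt: β = asin((r1+r2)/C) = asin(26/39) = 41.8103°
wrap1 = wrap2 = π + 2β = 263.6206°
tangent length = C·cosβ = 29.0689
L = (r1+r2)·wrap + 2·C·cosβ = 26·4.6010 + 2·29.0689 = 177.7650

L=177.765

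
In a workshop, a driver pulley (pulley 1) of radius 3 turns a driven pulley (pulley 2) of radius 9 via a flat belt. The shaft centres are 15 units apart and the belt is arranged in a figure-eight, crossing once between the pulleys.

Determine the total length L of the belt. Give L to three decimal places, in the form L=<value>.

crossed belt: β = asin((r1+r2)/C) = asin(12/15) = 53.1301°
wrap1 = wrap2 = π + 2β = 286.2602°
tangent length = C·cosβ = 9.0000
L = (r1+r2)·wrap + 2·C·cosβ = 12·4.9962 + 2·9.0000 = 77.9542

L=77.954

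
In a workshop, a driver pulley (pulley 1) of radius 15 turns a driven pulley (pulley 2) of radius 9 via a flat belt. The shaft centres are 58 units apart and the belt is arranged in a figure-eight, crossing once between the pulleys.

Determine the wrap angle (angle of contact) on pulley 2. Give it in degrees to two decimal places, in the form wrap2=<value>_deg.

wrap2=228.89_deg

crossed belt: β = asin((r1+r2)/C) = asin(24/58) = 24.4433°
wrap1 = wrap2 = π + 2β = 228.8867°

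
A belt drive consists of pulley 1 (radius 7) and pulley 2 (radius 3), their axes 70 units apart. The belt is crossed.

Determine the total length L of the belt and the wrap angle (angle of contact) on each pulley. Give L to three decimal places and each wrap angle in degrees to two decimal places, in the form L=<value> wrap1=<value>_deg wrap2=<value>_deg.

crossed belt: β = asin((r1+r2)/C) = asin(10/70) = 8.2132°
wrap1 = wrap2 = π + 2β = 196.4264°
tangent length = C·cosβ = 69.2820
L = (r1+r2)·wrap + 2·C·cosβ = 10·3.4283 + 2·69.2820 = 172.8469

L=172.847 wrap1=196.43_deg wrap2=196.43_deg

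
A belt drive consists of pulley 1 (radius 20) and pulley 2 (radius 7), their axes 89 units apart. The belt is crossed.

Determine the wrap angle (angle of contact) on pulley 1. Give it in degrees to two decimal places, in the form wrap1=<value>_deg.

wrap1=215.32_deg

crossed belt: β = asin((r1+r2)/C) = asin(27/89) = 17.6602°
wrap1 = wrap2 = π + 2β = 215.3203°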